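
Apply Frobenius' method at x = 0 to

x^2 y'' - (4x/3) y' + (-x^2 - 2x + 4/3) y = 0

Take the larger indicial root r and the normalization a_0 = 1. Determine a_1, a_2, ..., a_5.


Write in Frobenius form y'' + (p(x)/x) y' + (q(x)/x^2) y = 0:
  p(x) = -4/3,  q(x) = -x^2 - 2x + 4/3.
Indicial equation: r(r-1) + (-4/3) r + (4/3) = 0 -> roots r_1 = 4/3, r_2 = 1.
Take r = r_1 = 4/3. Let y(x) = x^r sum_{n>=0} a_n x^n with a_0 = 1.
Substitute y = x^r sum a_n x^n and match x^{r+n}. The recurrence is
  D(n) a_n - 2 a_{n-1} - 1 a_{n-2} = 0,  where D(n) = (r+n)(r+n-1) + (-4/3)(r+n) + (4/3).
  a_n = [2 a_{n-1} + 1 a_{n-2}] / D(n).
Since the indicial polynomial factors as (r - r_1)(r - r_2), D(n) = (r_1 + n - r_1)(r_1 + n - r_2) = n(n + 1/3).
Evaluating step by step (a_0 = 1):
  n = 1: D(1) = 1(1 + 1/3) = 4/3; numerator = 2(1) = 2; a_1 = (2)/(4/3) = 3/2
  n = 2: D(2) = 2(2 + 1/3) = 14/3; numerator = 2(3/2) + 1(1) = 4; a_2 = (4)/(14/3) = 6/7
  n = 3: D(3) = 3(3 + 1/3) = 10; numerator = 2(6/7) + 1(3/2) = 45/14; a_3 = (45/14)/(10) = 9/28
  n = 4: D(4) = 4(4 + 1/3) = 52/3; numerator = 2(9/28) + 1(6/7) = 3/2; a_4 = (3/2)/(52/3) = 9/104
  n = 5: D(5) = 5(5 + 1/3) = 80/3; numerator = 2(9/104) + 1(9/28) = 45/91; a_5 = (45/91)/(80/3) = 27/1456

r = 4/3; a_0 = 1; a_1 = 3/2; a_2 = 6/7; a_3 = 9/28; a_4 = 9/104; a_5 = 27/1456


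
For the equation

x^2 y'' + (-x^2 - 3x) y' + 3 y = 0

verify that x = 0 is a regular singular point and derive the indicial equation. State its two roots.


Divide by x^2 to reach normal form y'' + P_1(x) y' + P_2(x) y = 0 with P_1(x) = -1 - 3/x and P_2(x) = 3/x^2.
x = 0 is a singular point because the y'-coefficient -1 - 3/x has a pole at x = 0 and the y-coefficient 3/x^2 has a pole at x = 0.
It is a regular singular point because x P_1(x) = p(x) = -x - 3 and x^2 P_2(x) = q(x) = 3 are polynomials, hence analytic at x = 0.
p(0) = -3,  q(0) = 3.
Indicial equation: r(r-1) + p(0) r + q(0) = 0, i.e. r^2 + (p(0) - 1) r + q(0) = 0, i.e. r^2 - 4 r + 3 = 0.
Discriminant: (-4)^2 - 4(3) = 4, so r = (4 ± 2)/2.
Solving: r_1 = 3, r_2 = 1.

indicial: r^2 - 4 r + 3 = 0; roots r_1 = 3, r_2 = 1


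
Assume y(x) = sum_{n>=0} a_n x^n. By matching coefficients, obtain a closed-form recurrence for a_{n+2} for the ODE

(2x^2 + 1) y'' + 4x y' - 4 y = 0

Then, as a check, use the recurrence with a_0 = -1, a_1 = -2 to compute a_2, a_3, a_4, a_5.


Substitute y = sum_n a_n x^n.
(1 + 2 x^2) y'' contributes (n+2)(n+1) a_{n+2} + 2 n(n-1) a_n at x^n.
4 x y'(x) contributes 4 n a_n at x^n.
-4 y(x) contributes -4 a_n at x^n.
Matching x^n: (n+2)(n+1) a_{n+2} + (2 n(n-1) + 4 n - 4) a_n = 0.
Thus a_{n+2} = (-2 n(n-1) - 4 n + 4) / ((n+1)(n+2)) * a_n.

Check with a_0 = -1, a_1 = -2 (apply the recurrence for n = 0, 1, 2, 3): a_0 = -1, a_1 = -2, a_2 = -2, a_3 = 0, a_4 = 4/3, a_5 = 0.

a_(n+2) = (-2 n(n-1) - 4 n + 4) / ((n+1)(n+2)) * a_n; check: a_0 = -1, a_1 = -2, a_2 = -2, a_3 = 0, a_4 = 4/3, a_5 = 0


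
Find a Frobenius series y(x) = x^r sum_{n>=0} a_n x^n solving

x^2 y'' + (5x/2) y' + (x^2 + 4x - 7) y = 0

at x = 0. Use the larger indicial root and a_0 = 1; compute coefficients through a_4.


Write in Frobenius form y'' + (p(x)/x) y' + (q(x)/x^2) y = 0:
  p(x) = 5/2,  q(x) = x^2 + 4x - 7.
Indicial equation: r(r-1) + (5/2) r + (-7) = 0 -> roots r_1 = 2, r_2 = -7/2.
Take r = r_1 = 2. Let y(x) = x^r sum_{n>=0} a_n x^n with a_0 = 1.
Substitute y = x^r sum a_n x^n and match x^{r+n}. The recurrence is
  D(n) a_n + 4 a_{n-1} + 1 a_{n-2} = 0,  where D(n) = (r+n)(r+n-1) + (5/2)(r+n) + (-7).
  a_n = [-4 a_{n-1} - 1 a_{n-2}] / D(n).
Since the indicial polynomial factors as (r - r_1)(r - r_2), D(n) = (r_1 + n - r_1)(r_1 + n - r_2) = n(n + 11/2).
Evaluating step by step (a_0 = 1):
  n = 1: D(1) = 1(1 + 11/2) = 13/2; numerator = -4(1) = -4; a_1 = (-4)/(13/2) = -8/13
  n = 2: D(2) = 2(2 + 11/2) = 15; numerator = -4(-8/13) - 1(1) = 19/13; a_2 = (19/13)/(15) = 19/195
  n = 3: D(3) = 3(3 + 11/2) = 51/2; numerator = -4(19/195) - 1(-8/13) = 44/195; a_3 = (44/195)/(51/2) = 88/9945
  n = 4: D(4) = 4(4 + 11/2) = 38; numerator = -4(88/9945) - 1(19/195) = -1321/9945; a_4 = (-1321/9945)/(38) = -1321/377910

r = 2; a_0 = 1; a_1 = -8/13; a_2 = 19/195; a_3 = 88/9945; a_4 = -1321/377910


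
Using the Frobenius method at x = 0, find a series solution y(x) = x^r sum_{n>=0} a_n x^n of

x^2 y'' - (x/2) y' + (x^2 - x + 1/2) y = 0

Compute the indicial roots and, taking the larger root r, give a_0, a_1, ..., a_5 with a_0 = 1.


Write in Frobenius form y'' + (p(x)/x) y' + (q(x)/x^2) y = 0:
  p(x) = -1/2,  q(x) = x^2 - x + 1/2.
Indicial equation: r(r-1) + (-1/2) r + (1/2) = 0 -> roots r_1 = 1, r_2 = 1/2.
Take r = r_1 = 1. Let y(x) = x^r sum_{n>=0} a_n x^n with a_0 = 1.
Substitute y = x^r sum a_n x^n and match x^{r+n}. The recurrence is
  D(n) a_n - 1 a_{n-1} + 1 a_{n-2} = 0,  where D(n) = (r+n)(r+n-1) + (-1/2)(r+n) + (1/2).
  a_n = [1 a_{n-1} - 1 a_{n-2}] / D(n).
Since the indicial polynomial factors as (r - r_1)(r - r_2), D(n) = (r_1 + n - r_1)(r_1 + n - r_2) = n(n + 1/2).
Evaluating step by step (a_0 = 1):
  n = 1: D(1) = 1(1 + 1/2) = 3/2; numerator = 1(1) = 1; a_1 = (1)/(3/2) = 2/3
  n = 2: D(2) = 2(2 + 1/2) = 5; numerator = 1(2/3) - 1(1) = -1/3; a_2 = (-1/3)/(5) = -1/15
  n = 3: D(3) = 3(3 + 1/2) = 21/2; numerator = 1(-1/15) - 1(2/3) = -11/15; a_3 = (-11/15)/(21/2) = -22/315
  n = 4: D(4) = 4(4 + 1/2) = 18; numerator = 1(-22/315) - 1(-1/15) = -1/315; a_4 = (-1/315)/(18) = -1/5670
  n = 5: D(5) = 5(5 + 1/2) = 55/2; numerator = 1(-1/5670) - 1(-22/315) = 79/1134; a_5 = (79/1134)/(55/2) = 79/31185

r = 1; a_0 = 1; a_1 = 2/3; a_2 = -1/15; a_3 = -22/315; a_4 = -1/5670; a_5 = 79/31185


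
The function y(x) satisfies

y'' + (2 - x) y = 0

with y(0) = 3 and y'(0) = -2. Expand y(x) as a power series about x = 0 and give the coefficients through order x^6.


Ansatz: y(x) = sum_{n>=0} a_n x^n, so y'(x) = sum_{n>=1} n a_n x^(n-1) and y''(x) = sum_{n>=2} n(n-1) a_n x^(n-2).
Substitute into P(x) y'' + Q(x) y' + R(x) y = 0 with P(x) = 1, Q(x) = 0, R(x) = 2 - x, and match powers of x.
Initial conditions: a_0 = 3, a_1 = -2.
Setting the coefficient of each power of x to zero and solving order by order (substituting the coefficients already found):
  x^0: 2 a_2 + 2 a_0 = 0  ->  2 a_2 = -2 a_0 = -6  ->  a_2 = -3
  x^1: 6 a_3 + 2 a_1 - a_0 = 0  ->  6 a_3 = -2 a_1 + a_0 = 7  ->  a_3 = 7/6
  x^2: 12 a_4 + 2 a_2 - a_1 = 0  ->  12 a_4 = -2 a_2 + a_1 = 4  ->  a_4 = 1/3
  x^3: 20 a_5 + 2 a_3 - a_2 = 0  ->  20 a_5 = -2 a_3 + a_2 = -16/3  ->  a_5 = -4/15
  x^4: 30 a_6 + 2 a_4 - a_3 = 0  ->  30 a_6 = -2 a_4 + a_3 = 1/2  ->  a_6 = 1/60
Truncated series: y(x) = 3 - 2 x - 3 x^2 + (7/6) x^3 + (1/3) x^4 - (4/15) x^5 + (1/60) x^6 + O(x^7).

a_0 = 3; a_1 = -2; a_2 = -3; a_3 = 7/6; a_4 = 1/3; a_5 = -4/15; a_6 = 1/60


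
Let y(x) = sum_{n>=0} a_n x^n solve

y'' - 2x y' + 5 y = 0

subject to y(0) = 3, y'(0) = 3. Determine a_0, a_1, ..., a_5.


Ansatz: y(x) = sum_{n>=0} a_n x^n, so y'(x) = sum_{n>=1} n a_n x^(n-1) and y''(x) = sum_{n>=2} n(n-1) a_n x^(n-2).
Substitute into P(x) y'' + Q(x) y' + R(x) y = 0 with P(x) = 1, Q(x) = -2x, R(x) = 5, and match powers of x.
Initial conditions: a_0 = 3, a_1 = 3.
Setting the coefficient of each power of x to zero and solving order by order (substituting the coefficients already found):
  x^0: 2 a_2 + 5 a_0 = 0  ->  2 a_2 = -5 a_0 = -15  ->  a_2 = -15/2
  x^1: 6 a_3 + 3 a_1 = 0  ->  6 a_3 = -3 a_1 = -9  ->  a_3 = -3/2
  x^2: 12 a_4 + a_2 = 0  ->  12 a_4 = -a_2 = 15/2  ->  a_4 = 5/8
  x^3: 20 a_5 - a_3 = 0  ->  20 a_5 = a_3 = -3/2  ->  a_5 = -3/40
Truncated series: y(x) = 3 + 3 x - (15/2) x^2 - (3/2) x^3 + (5/8) x^4 - (3/40) x^5 + O(x^6).

a_0 = 3; a_1 = 3; a_2 = -15/2; a_3 = -3/2; a_4 = 5/8; a_5 = -3/40


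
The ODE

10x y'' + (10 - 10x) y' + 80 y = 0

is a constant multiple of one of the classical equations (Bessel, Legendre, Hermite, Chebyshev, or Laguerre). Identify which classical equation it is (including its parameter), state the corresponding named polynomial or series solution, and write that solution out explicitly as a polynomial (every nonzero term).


All three coefficients share the factor 10; dividing through by 10 gives  x y'' + (1 - x) y' + 8 y = 0.
This matches the Laguerre equation x y'' + (1 - x) y' + n y = 0 with n = 8; the polynomial solution is L_8(x).
With y = sum_k a_k x^k, matching x^k gives (k+1)k a_{k+1} + (k+1) a_{k+1} - k a_k + n a_k = 0, i.e. (k+1)^2 a_{k+1} = (k - n) a_k = (k - 8) a_k. The right side vanishes at k = 8, so the series terminates at degree 8.
Standard normalization L_n(0) = 1 gives a_0 = 1. Work upward with a_{k+1} = (k - 8) a_k / (k+1)^2:
  a_1 = (0 - 8)(1) / 1^2 = -8/1 = -8
  a_2 = (1 - 8)(-8) / 2^2 = 56/4 = 14
  a_3 = (2 - 8)(14) / 3^2 = -84/9 = -28/3
  a_4 = (3 - 8)(-28/3) / 4^2 = (140/3)/16 = 35/12
  a_5 = (4 - 8)(35/12) / 5^2 = (-35/3)/25 = -7/15
  a_6 = (5 - 8)(-7/15) / 6^2 = (7/5)/36 = 7/180
  a_7 = (6 - 8)(7/180) / 7^2 = (-7/90)/49 = -1/630
  a_8 = (7 - 8)(-1/630) / 8^2 = (1/630)/64 = 1/40320
Hence L_8(x) = x^8/40320 - x^7/630 + 7 x^6/180 - 7 x^5/15 + 35 x^4/12 - 28 x^3/3 + 14 x^2 - 8 x + 1.

L_8(x); series = x^8/40320 - x^7/630 + 7 x^6/180 - 7 x^5/15 + 35 x^4/12 - 28 x^3/3 + 14 x^2 - 8 x + 1


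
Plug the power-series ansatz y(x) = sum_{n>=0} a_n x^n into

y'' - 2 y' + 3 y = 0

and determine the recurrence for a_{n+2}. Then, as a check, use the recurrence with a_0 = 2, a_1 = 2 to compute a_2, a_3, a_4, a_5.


Substitute y = sum_n a_n x^n.
y''(x) has coefficient (n+2)(n+1) a_{n+2} at x^n;
-2 y'(x) has coefficient -2 (n+1) a_{n+1} at x^n;
3 y(x) has coefficient 3 a_n at x^n.
Matching x^n: (n+2)(n+1) a_{n+2} - 2 (n+1) a_{n+1} + 3 a_n = 0.
Thus a_{n+2} = [2 (n+1) a_{n+1} - 3 a_n] / ((n+1)(n+2)).

Check with a_0 = 2, a_1 = 2 (apply the recurrence for n = 0, 1, 2, 3): a_0 = 2, a_1 = 2, a_2 = -1, a_3 = -5/3, a_4 = -7/12, a_5 = 1/60.

a_(n+2) = [2 (n+1) a_(n+1) - 3 a_n] / ((n+1)(n+2)); check: a_0 = 2, a_1 = 2, a_2 = -1, a_3 = -5/3, a_4 = -7/12, a_5 = 1/60


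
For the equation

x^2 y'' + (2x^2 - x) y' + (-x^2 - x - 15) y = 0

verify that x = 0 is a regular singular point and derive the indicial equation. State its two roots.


Divide by x^2 to reach normal form y'' + P_1(x) y' + P_2(x) y = 0 with P_1(x) = 2 - 1/x and P_2(x) = -1 - 1/x - 15/x^2.
x = 0 is a singular point because the y'-coefficient 2 - 1/x has a pole at x = 0 and the y-coefficient -1 - 1/x - 15/x^2 has a pole at x = 0.
It is a regular singular point because x P_1(x) = p(x) = 2x - 1 and x^2 P_2(x) = q(x) = -x^2 - x - 15 are polynomials, hence analytic at x = 0.
p(0) = -1,  q(0) = -15.
Indicial equation: r(r-1) + p(0) r + q(0) = 0, i.e. r^2 + (p(0) - 1) r + q(0) = 0, i.e. r^2 - 2 r - 15 = 0.
Discriminant: (-2)^2 - 4(-15) = 64, so r = (2 ± 8)/2.
Solving: r_1 = 5, r_2 = -3.

indicial: r^2 - 2 r - 15 = 0; roots r_1 = 5, r_2 = -3


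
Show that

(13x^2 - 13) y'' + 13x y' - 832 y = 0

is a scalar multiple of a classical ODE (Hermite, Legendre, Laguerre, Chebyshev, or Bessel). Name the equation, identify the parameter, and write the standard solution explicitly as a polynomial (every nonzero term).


All three coefficients share the factor -13; dividing through by -13 gives  (1 - x^2) y'' - x y' + 64 y = 0.
This matches the Chebyshev equation (1 - x^2) y'' - x y' + n^2 y = 0 (note the -x y' term, not -2x y') with n^2 = 64, so n = 8; the polynomial solution is T_8(x).
With y = sum_k a_k x^k, matching x^k gives (k+2)(k+1) a_{k+2} = (k^2 - n^2) a_k = (k - 8)(k + 8) a_k. The right side vanishes at k = 8, so the series with the parity of 8 terminates at degree 8.
Standard normalization: leading coefficient of T_n is 2^(n-1), so a_8 = 2^7 = 128. Work downward with a_k = (k+1)(k+2) a_{k+2} / ((k - 8)(k + 8)):
  a_6 = (7)(8)(128) / ((6 - 8)(6 + 8)) = 7168/(-28) = -256
  a_4 = (5)(6)(-256) / ((4 - 8)(4 + 8)) = -7680/(-48) = 160
  a_2 = (3)(4)(160) / ((2 - 8)(2 + 8)) = 1920/(-60) = -32
  a_0 = (1)(2)(-32) / ((0 - 8)(0 + 8)) = -64/(-64) = 1
Hence T_8(x) = 128 x^8 - 256 x^6 + 160 x^4 - 32 x^2 + 1.

T_8(x); series = 128 x^8 - 256 x^6 + 160 x^4 - 32 x^2 + 1


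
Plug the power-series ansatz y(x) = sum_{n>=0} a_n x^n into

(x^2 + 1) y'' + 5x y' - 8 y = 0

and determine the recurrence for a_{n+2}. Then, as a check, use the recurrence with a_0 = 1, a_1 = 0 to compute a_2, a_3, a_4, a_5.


Substitute y = sum_n a_n x^n.
(1 + 1 x^2) y'' contributes (n+2)(n+1) a_{n+2} + n(n-1) a_n at x^n.
5 x y'(x) contributes 5 n a_n at x^n.
-8 y(x) contributes -8 a_n at x^n.
Matching x^n: (n+2)(n+1) a_{n+2} + (n(n-1) + 5 n - 8) a_n = 0.
Thus a_{n+2} = (-n(n-1) - 5 n + 8) / ((n+1)(n+2)) * a_n.

Check with a_0 = 1, a_1 = 0 (apply the recurrence for n = 0, 1, 2, 3): a_0 = 1, a_1 = 0, a_2 = 4, a_3 = 0, a_4 = -4/3, a_5 = 0.

a_(n+2) = (-n(n-1) - 5 n + 8) / ((n+1)(n+2)) * a_n; check: a_0 = 1, a_1 = 0, a_2 = 4, a_3 = 0, a_4 = -4/3, a_5 = 0


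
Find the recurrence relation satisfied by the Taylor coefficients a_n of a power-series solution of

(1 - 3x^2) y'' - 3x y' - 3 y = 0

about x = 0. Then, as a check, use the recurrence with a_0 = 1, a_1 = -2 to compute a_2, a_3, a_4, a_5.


Substitute y = sum_n a_n x^n.
(1 - 3 x^2) y'' contributes (n+2)(n+1) a_{n+2} - 3 n(n-1) a_n at x^n.
-3 x y'(x) contributes -3 n a_n at x^n.
-3 y(x) contributes -3 a_n at x^n.
Matching x^n: (n+2)(n+1) a_{n+2} + (-3 n(n-1) - 3 n - 3) a_n = 0.
Thus a_{n+2} = (3 n(n-1) + 3 n + 3) / ((n+1)(n+2)) * a_n.

Check with a_0 = 1, a_1 = -2 (apply the recurrence for n = 0, 1, 2, 3): a_0 = 1, a_1 = -2, a_2 = 3/2, a_3 = -2, a_4 = 15/8, a_5 = -3.

a_(n+2) = (3 n(n-1) + 3 n + 3) / ((n+1)(n+2)) * a_n; check: a_0 = 1, a_1 = -2, a_2 = 3/2, a_3 = -2, a_4 = 15/8, a_5 = -3


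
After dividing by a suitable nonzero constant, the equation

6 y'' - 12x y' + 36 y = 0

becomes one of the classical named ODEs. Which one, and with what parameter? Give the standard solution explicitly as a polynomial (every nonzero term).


All three coefficients share the factor 6; dividing through by 6 gives  y'' - 2x y' + 6 y = 0.
This matches the Hermite equation y'' - 2x y' + 2n y = 0 with 2n = 6, so n = 3; the polynomial solution is H_3(x).
With y = sum_k a_k x^k, matching x^k gives (k+2)(k+1) a_{k+2} = 2(k - n) a_k = 2(k - 3) a_k. The right side vanishes at k = 3, so the series with the parity of 3 terminates at degree 3.
Standard normalization: leading coefficient of H_n is 2^n, so a_3 = 2^3 = 8. Work downward with a_k = (k+1)(k+2) a_{k+2} / (2(k - n)):
  a_1 = (2)(3)(8) / (2(1 - 3)) = 48/(-4) = -12
Hence H_3(x) = 8 x^3 - 12 x.

H_3(x); series = 8 x^3 - 12 x


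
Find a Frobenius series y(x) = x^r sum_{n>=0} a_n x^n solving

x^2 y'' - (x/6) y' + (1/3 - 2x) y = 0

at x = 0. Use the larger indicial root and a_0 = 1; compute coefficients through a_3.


Write in Frobenius form y'' + (p(x)/x) y' + (q(x)/x^2) y = 0:
  p(x) = -1/6,  q(x) = 1/3 - 2x.
Indicial equation: r(r-1) + (-1/6) r + (1/3) = 0 -> roots r_1 = 2/3, r_2 = 1/2.
Take r = r_1 = 2/3. Let y(x) = x^r sum_{n>=0} a_n x^n with a_0 = 1.
Substitute y = x^r sum a_n x^n and match x^{r+n}. The recurrence is
  D(n) a_n - 2 a_{n-1} = 0,  where D(n) = (r+n)(r+n-1) + (-1/6)(r+n) + (1/3).
  a_n = 2 / D(n) * a_{n-1}.
Since the indicial polynomial factors as (r - r_1)(r - r_2), D(n) = (r_1 + n - r_1)(r_1 + n - r_2) = n(n + 1/6).
Evaluating step by step (a_0 = 1):
  n = 1: D(1) = 1(1 + 1/6) = 7/6; numerator = 2(1) = 2; a_1 = (2)/(7/6) = 12/7
  n = 2: D(2) = 2(2 + 1/6) = 13/3; numerator = 2(12/7) = 24/7; a_2 = (24/7)/(13/3) = 72/91
  n = 3: D(3) = 3(3 + 1/6) = 19/2; numerator = 2(72/91) = 144/91; a_3 = (144/91)/(19/2) = 288/1729

r = 2/3; a_0 = 1; a_1 = 12/7; a_2 = 72/91; a_3 = 288/1729


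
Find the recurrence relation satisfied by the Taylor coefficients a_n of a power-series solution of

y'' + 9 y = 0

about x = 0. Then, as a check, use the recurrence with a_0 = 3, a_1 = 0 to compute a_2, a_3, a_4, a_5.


Substitute y = sum_n a_n x^n into y'' + (const) y = 0.
y''(x) = sum_{n>=0} (n+2)(n+1) a_{n+2} x^n.
The ODE becomes sum_n [(n+2)(n+1) a_{n+2} + 9 a_n] x^n = 0.
Setting each coefficient to zero gives the recurrence:
  (n+2)(n+1) a_{n+2} + 9 a_n = 0,
  a_{n+2} = -9 / ((n+1)(n+2)) a_n.

Check with a_0 = 3, a_1 = 0 (apply the recurrence for n = 0, 1, 2, 3): a_0 = 3, a_1 = 0, a_2 = -27/2, a_3 = 0, a_4 = 81/8, a_5 = 0.

a_{n+2} = -9/((n+1)(n+2)) * a_n; check: a_0 = 3, a_1 = 0, a_2 = -27/2, a_3 = 0, a_4 = 81/8, a_5 = 0


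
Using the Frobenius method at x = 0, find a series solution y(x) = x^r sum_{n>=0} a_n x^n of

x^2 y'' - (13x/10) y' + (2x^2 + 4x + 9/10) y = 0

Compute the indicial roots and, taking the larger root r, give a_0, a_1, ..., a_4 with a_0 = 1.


Write in Frobenius form y'' + (p(x)/x) y' + (q(x)/x^2) y = 0:
  p(x) = -13/10,  q(x) = 2x^2 + 4x + 9/10.
Indicial equation: r(r-1) + (-13/10) r + (9/10) = 0 -> roots r_1 = 9/5, r_2 = 1/2.
Take r = r_1 = 9/5. Let y(x) = x^r sum_{n>=0} a_n x^n with a_0 = 1.
Substitute y = x^r sum a_n x^n and match x^{r+n}. The recurrence is
  D(n) a_n + 4 a_{n-1} + 2 a_{n-2} = 0,  where D(n) = (r+n)(r+n-1) + (-13/10)(r+n) + (9/10).
  a_n = [-4 a_{n-1} - 2 a_{n-2}] / D(n).
Since the indicial polynomial factors as (r - r_1)(r - r_2), D(n) = (r_1 + n - r_1)(r_1 + n - r_2) = n(n + 13/10).
Evaluating step by step (a_0 = 1):
  n = 1: D(1) = 1(1 + 13/10) = 23/10; numerator = -4(1) = -4; a_1 = (-4)/(23/10) = -40/23
  n = 2: D(2) = 2(2 + 13/10) = 33/5; numerator = -4(-40/23) - 2(1) = 114/23; a_2 = (114/23)/(33/5) = 190/253
  n = 3: D(3) = 3(3 + 13/10) = 129/10; numerator = -4(190/253) - 2(-40/23) = 120/253; a_3 = (120/253)/(129/10) = 400/10879
  n = 4: D(4) = 4(4 + 13/10) = 106/5; numerator = -4(400/10879) - 2(190/253) = -780/473; a_4 = (-780/473)/(106/5) = -1950/25069

r = 9/5; a_0 = 1; a_1 = -40/23; a_2 = 190/253; a_3 = 400/10879; a_4 = -1950/25069


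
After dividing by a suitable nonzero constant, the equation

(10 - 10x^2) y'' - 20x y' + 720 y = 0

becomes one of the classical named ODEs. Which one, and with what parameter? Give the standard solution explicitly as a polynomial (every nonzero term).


All three coefficients share the factor 10; dividing through by 10 gives  (1 - x^2) y'' - 2x y' + 72 y = 0.
This matches the Legendre equation (1 - x^2) y'' - 2x y' + n(n+1) y = 0 (note the -2x y' term) with n(n+1) = 72, so n = 8; the polynomial solution is P_8(x).
With y = sum_k a_k x^k, matching x^k gives (k+2)(k+1) a_{k+2} = [k(k+1) - n(n+1)] a_k = (k - 8)(k + 9) a_k. The right side vanishes at k = 8, so the series with the parity of 8 terminates at degree 8.
Standard normalization (P_n(1) = 1): leading coefficient (2n)!/(2^n (n!)^2) = 20922789888000/(256*1625702400) = 6435/128, so a_8 = 6435/128. Work downward with a_k = (k+1)(k+2) a_{k+2} / ((k - 8)(k + 9)):
  a_6 = (7)(8)(6435/128) / ((6 - 8)(6 + 9)) = (45045/16)/(-30) = -3003/32
  a_4 = (5)(6)(-3003/32) / ((4 - 8)(4 + 9)) = (-45045/16)/(-52) = 3465/64
  a_2 = (3)(4)(3465/64) / ((2 - 8)(2 + 9)) = (10395/16)/(-66) = -315/32
  a_0 = (1)(2)(-315/32) / ((0 - 8)(0 + 9)) = (-315/16)/(-72) = 35/128
Hence P_8(x) = 6435 x^8/128 - 3003 x^6/32 + 3465 x^4/64 - 315 x^2/32 + 35/128.

P_8(x); series = 6435 x^8/128 - 3003 x^6/32 + 3465 x^4/64 - 315 x^2/32 + 35/128


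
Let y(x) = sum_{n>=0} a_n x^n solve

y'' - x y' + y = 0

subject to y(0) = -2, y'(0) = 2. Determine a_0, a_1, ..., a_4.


Ansatz: y(x) = sum_{n>=0} a_n x^n, so y'(x) = sum_{n>=1} n a_n x^(n-1) and y''(x) = sum_{n>=2} n(n-1) a_n x^(n-2).
Substitute into P(x) y'' + Q(x) y' + R(x) y = 0 with P(x) = 1, Q(x) = -x, R(x) = 1, and match powers of x.
Initial conditions: a_0 = -2, a_1 = 2.
Setting the coefficient of each power of x to zero and solving order by order (substituting the coefficients already found):
  x^0: 2 a_2 + a_0 = 0  ->  2 a_2 = -a_0 = 2  ->  a_2 = 1
  x^1: 6 a_3 = 0  ->  a_3 = 0
  x^2: 12 a_4 - a_2 = 0  ->  12 a_4 = a_2 = 1  ->  a_4 = 1/12
Truncated series: y(x) = -2 + 2 x + x^2 + (1/12) x^4 + O(x^5).

a_0 = -2; a_1 = 2; a_2 = 1; a_3 = 0; a_4 = 1/12


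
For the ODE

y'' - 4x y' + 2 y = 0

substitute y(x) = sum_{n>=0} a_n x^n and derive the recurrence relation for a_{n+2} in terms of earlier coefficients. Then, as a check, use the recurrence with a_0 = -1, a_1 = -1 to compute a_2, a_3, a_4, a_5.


Substitute y = sum_n a_n x^n.
y''(x) has coefficient (n+2)(n+1) a_{n+2} at x^n;
-4 x y'(x) has coefficient -4 n a_n at x^n (shift);
2 y(x) has coefficient 2 a_n at x^n.
Matching x^n: (n+2)(n+1) a_{n+2} + (-4n + 2) a_n = 0.
Thus a_{n+2} = (4n - 2) / ((n+1)(n+2)) * a_n.

Check with a_0 = -1, a_1 = -1 (apply the recurrence for n = 0, 1, 2, 3): a_0 = -1, a_1 = -1, a_2 = 1, a_3 = -1/3, a_4 = 1/2, a_5 = -1/6.

a_(n+2) = (4n - 2) / ((n+1)(n+2)) * a_n; check: a_0 = -1, a_1 = -1, a_2 = 1, a_3 = -1/3, a_4 = 1/2, a_5 = -1/6


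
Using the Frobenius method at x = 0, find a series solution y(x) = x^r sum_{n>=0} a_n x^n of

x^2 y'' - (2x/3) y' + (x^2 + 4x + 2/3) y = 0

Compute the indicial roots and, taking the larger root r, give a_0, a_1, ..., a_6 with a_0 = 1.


Write in Frobenius form y'' + (p(x)/x) y' + (q(x)/x^2) y = 0:
  p(x) = -2/3,  q(x) = x^2 + 4x + 2/3.
Indicial equation: r(r-1) + (-2/3) r + (2/3) = 0 -> roots r_1 = 1, r_2 = 2/3.
Take r = r_1 = 1. Let y(x) = x^r sum_{n>=0} a_n x^n with a_0 = 1.
Substitute y = x^r sum a_n x^n and match x^{r+n}. The recurrence is
  D(n) a_n + 4 a_{n-1} + 1 a_{n-2} = 0,  where D(n) = (r+n)(r+n-1) + (-2/3)(r+n) + (2/3).
  a_n = [-4 a_{n-1} - 1 a_{n-2}] / D(n).
Since the indicial polynomial factors as (r - r_1)(r - r_2), D(n) = (r_1 + n - r_1)(r_1 + n - r_2) = n(n + 1/3).
Evaluating step by step (a_0 = 1):
  n = 1: D(1) = 1(1 + 1/3) = 4/3; numerator = -4(1) = -4; a_1 = (-4)/(4/3) = -3
  n = 2: D(2) = 2(2 + 1/3) = 14/3; numerator = -4(-3) - 1(1) = 11; a_2 = (11)/(14/3) = 33/14
  n = 3: D(3) = 3(3 + 1/3) = 10; numerator = -4(33/14) - 1(-3) = -45/7; a_3 = (-45/7)/(10) = -9/14
  n = 4: D(4) = 4(4 + 1/3) = 52/3; numerator = -4(-9/14) - 1(33/14) = 3/14; a_4 = (3/14)/(52/3) = 9/728
  n = 5: D(5) = 5(5 + 1/3) = 80/3; numerator = -4(9/728) - 1(-9/14) = 54/91; a_5 = (54/91)/(80/3) = 81/3640
  n = 6: D(6) = 6(6 + 1/3) = 38; numerator = -4(81/3640) - 1(9/728) = -369/3640; a_6 = (-369/3640)/(38) = -369/138320

r = 1; a_0 = 1; a_1 = -3; a_2 = 33/14; a_3 = -9/14; a_4 = 9/728; a_5 = 81/3640; a_6 = -369/138320


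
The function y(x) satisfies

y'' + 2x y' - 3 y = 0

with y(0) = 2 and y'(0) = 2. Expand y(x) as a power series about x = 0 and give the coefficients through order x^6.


Ansatz: y(x) = sum_{n>=0} a_n x^n, so y'(x) = sum_{n>=1} n a_n x^(n-1) and y''(x) = sum_{n>=2} n(n-1) a_n x^(n-2).
Substitute into P(x) y'' + Q(x) y' + R(x) y = 0 with P(x) = 1, Q(x) = 2x, R(x) = -3, and match powers of x.
Initial conditions: a_0 = 2, a_1 = 2.
Setting the coefficient of each power of x to zero and solving order by order (substituting the coefficients already found):
  x^0: 2 a_2 - 3 a_0 = 0  ->  2 a_2 = 3 a_0 = 6  ->  a_2 = 3
  x^1: 6 a_3 - a_1 = 0  ->  6 a_3 = a_1 = 2  ->  a_3 = 1/3
  x^2: 12 a_4 + a_2 = 0  ->  12 a_4 = -a_2 = -3  ->  a_4 = -1/4
  x^3: 20 a_5 + 3 a_3 = 0  ->  20 a_5 = -3 a_3 = -1  ->  a_5 = -1/20
  x^4: 30 a_6 + 5 a_4 = 0  ->  30 a_6 = -5 a_4 = 5/4  ->  a_6 = 1/24
Truncated series: y(x) = 2 + 2 x + 3 x^2 + (1/3) x^3 - (1/4) x^4 - (1/20) x^5 + (1/24) x^6 + O(x^7).

a_0 = 2; a_1 = 2; a_2 = 3; a_3 = 1/3; a_4 = -1/4; a_5 = -1/20; a_6 = 1/24


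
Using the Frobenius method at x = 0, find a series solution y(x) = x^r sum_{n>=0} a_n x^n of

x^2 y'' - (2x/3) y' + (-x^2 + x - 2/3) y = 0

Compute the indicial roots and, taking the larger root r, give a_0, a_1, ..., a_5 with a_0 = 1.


Write in Frobenius form y'' + (p(x)/x) y' + (q(x)/x^2) y = 0:
  p(x) = -2/3,  q(x) = -x^2 + x - 2/3.
Indicial equation: r(r-1) + (-2/3) r + (-2/3) = 0 -> roots r_1 = 2, r_2 = -1/3.
Take r = r_1 = 2. Let y(x) = x^r sum_{n>=0} a_n x^n with a_0 = 1.
Substitute y = x^r sum a_n x^n and match x^{r+n}. The recurrence is
  D(n) a_n + 1 a_{n-1} - 1 a_{n-2} = 0,  where D(n) = (r+n)(r+n-1) + (-2/3)(r+n) + (-2/3).
  a_n = [-1 a_{n-1} + 1 a_{n-2}] / D(n).
Since the indicial polynomial factors as (r - r_1)(r - r_2), D(n) = (r_1 + n - r_1)(r_1 + n - r_2) = n(n + 7/3).
Evaluating step by step (a_0 = 1):
  n = 1: D(1) = 1(1 + 7/3) = 10/3; numerator = -1(1) = -1; a_1 = (-1)/(10/3) = -3/10
  n = 2: D(2) = 2(2 + 7/3) = 26/3; numerator = -1(-3/10) + 1(1) = 13/10; a_2 = (13/10)/(26/3) = 3/20
  n = 3: D(3) = 3(3 + 7/3) = 16; numerator = -1(3/20) + 1(-3/10) = -9/20; a_3 = (-9/20)/(16) = -9/320
  n = 4: D(4) = 4(4 + 7/3) = 76/3; numerator = -1(-9/320) + 1(3/20) = 57/320; a_4 = (57/320)/(76/3) = 9/1280
  n = 5: D(5) = 5(5 + 7/3) = 110/3; numerator = -1(9/1280) + 1(-9/320) = -9/256; a_5 = (-9/256)/(110/3) = -27/28160

r = 2; a_0 = 1; a_1 = -3/10; a_2 = 3/20; a_3 = -9/320; a_4 = 9/1280; a_5 = -27/28160


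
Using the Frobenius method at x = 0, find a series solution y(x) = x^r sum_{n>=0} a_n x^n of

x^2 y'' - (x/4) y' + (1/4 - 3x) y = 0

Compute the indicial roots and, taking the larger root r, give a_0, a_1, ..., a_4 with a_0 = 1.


Write in Frobenius form y'' + (p(x)/x) y' + (q(x)/x^2) y = 0:
  p(x) = -1/4,  q(x) = 1/4 - 3x.
Indicial equation: r(r-1) + (-1/4) r + (1/4) = 0 -> roots r_1 = 1, r_2 = 1/4.
Take r = r_1 = 1. Let y(x) = x^r sum_{n>=0} a_n x^n with a_0 = 1.
Substitute y = x^r sum a_n x^n and match x^{r+n}. The recurrence is
  D(n) a_n - 3 a_{n-1} = 0,  where D(n) = (r+n)(r+n-1) + (-1/4)(r+n) + (1/4).
  a_n = 3 / D(n) * a_{n-1}.
Since the indicial polynomial factors as (r - r_1)(r - r_2), D(n) = (r_1 + n - r_1)(r_1 + n - r_2) = n(n + 3/4).
Evaluating step by step (a_0 = 1):
  n = 1: D(1) = 1(1 + 3/4) = 7/4; numerator = 3(1) = 3; a_1 = (3)/(7/4) = 12/7
  n = 2: D(2) = 2(2 + 3/4) = 11/2; numerator = 3(12/7) = 36/7; a_2 = (36/7)/(11/2) = 72/77
  n = 3: D(3) = 3(3 + 3/4) = 45/4; numerator = 3(72/77) = 216/77; a_3 = (216/77)/(45/4) = 96/385
  n = 4: D(4) = 4(4 + 3/4) = 19; numerator = 3(96/385) = 288/385; a_4 = (288/385)/(19) = 288/7315

r = 1; a_0 = 1; a_1 = 12/7; a_2 = 72/77; a_3 = 96/385; a_4 = 288/7315


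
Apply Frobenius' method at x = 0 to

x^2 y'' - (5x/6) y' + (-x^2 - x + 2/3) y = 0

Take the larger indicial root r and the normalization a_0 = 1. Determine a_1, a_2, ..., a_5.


Write in Frobenius form y'' + (p(x)/x) y' + (q(x)/x^2) y = 0:
  p(x) = -5/6,  q(x) = -x^2 - x + 2/3.
Indicial equation: r(r-1) + (-5/6) r + (2/3) = 0 -> roots r_1 = 4/3, r_2 = 1/2.
Take r = r_1 = 4/3. Let y(x) = x^r sum_{n>=0} a_n x^n with a_0 = 1.
Substitute y = x^r sum a_n x^n and match x^{r+n}. The recurrence is
  D(n) a_n - 1 a_{n-1} - 1 a_{n-2} = 0,  where D(n) = (r+n)(r+n-1) + (-5/6)(r+n) + (2/3).
  a_n = [1 a_{n-1} + 1 a_{n-2}] / D(n).
Since the indicial polynomial factors as (r - r_1)(r - r_2), D(n) = (r_1 + n - r_1)(r_1 + n - r_2) = n(n + 5/6).
Evaluating step by step (a_0 = 1):
  n = 1: D(1) = 1(1 + 5/6) = 11/6; numerator = 1(1) = 1; a_1 = (1)/(11/6) = 6/11
  n = 2: D(2) = 2(2 + 5/6) = 17/3; numerator = 1(6/11) + 1(1) = 17/11; a_2 = (17/11)/(17/3) = 3/11
  n = 3: D(3) = 3(3 + 5/6) = 23/2; numerator = 1(3/11) + 1(6/11) = 9/11; a_3 = (9/11)/(23/2) = 18/253
  n = 4: D(4) = 4(4 + 5/6) = 58/3; numerator = 1(18/253) + 1(3/11) = 87/253; a_4 = (87/253)/(58/3) = 9/506
  n = 5: D(5) = 5(5 + 5/6) = 175/6; numerator = 1(9/506) + 1(18/253) = 45/506; a_5 = (45/506)/(175/6) = 27/8855

r = 4/3; a_0 = 1; a_1 = 6/11; a_2 = 3/11; a_3 = 18/253; a_4 = 9/506; a_5 = 27/8855


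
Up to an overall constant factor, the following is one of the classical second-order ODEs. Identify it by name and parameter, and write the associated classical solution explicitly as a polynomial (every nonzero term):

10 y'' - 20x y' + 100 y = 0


All three coefficients share the factor 10; dividing through by 10 gives  y'' - 2x y' + 10 y = 0.
This matches the Hermite equation y'' - 2x y' + 2n y = 0 with 2n = 10, so n = 5; the polynomial solution is H_5(x).
With y = sum_k a_k x^k, matching x^k gives (k+2)(k+1) a_{k+2} = 2(k - n) a_k = 2(k - 5) a_k. The right side vanishes at k = 5, so the series with the parity of 5 terminates at degree 5.
Standard normalization: leading coefficient of H_n is 2^n, so a_5 = 2^5 = 32. Work downward with a_k = (k+1)(k+2) a_{k+2} / (2(k - n)):
  a_3 = (4)(5)(32) / (2(3 - 5)) = 640/(-4) = -160
  a_1 = (2)(3)(-160) / (2(1 - 5)) = -960/(-8) = 120
Hence H_5(x) = 32 x^5 - 160 x^3 + 120 x.

H_5(x); series = 32 x^5 - 160 x^3 + 120 x


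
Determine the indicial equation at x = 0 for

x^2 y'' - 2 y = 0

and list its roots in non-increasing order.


Divide by x^2 to reach normal form y'' + P_1(x) y' + P_2(x) y = 0 with P_1(x) = 0 and P_2(x) = -2/x^2.
x = 0 is a singular point because the y-coefficient -2/x^2 has a pole at x = 0.
It is a regular singular point because x P_1(x) = p(x) = 0 and x^2 P_2(x) = q(x) = -2 are polynomials, hence analytic at x = 0.
p(0) = 0,  q(0) = -2.
Indicial equation: r(r-1) + p(0) r + q(0) = 0, i.e. r^2 + (p(0) - 1) r + q(0) = 0, i.e. r^2 - 1 r - 2 = 0.
Discriminant: (-1)^2 - 4(-2) = 9, so r = (1 ± 3)/2.
Solving: r_1 = 2, r_2 = -1.

indicial: r^2 - 1 r - 2 = 0; roots r_1 = 2, r_2 = -1


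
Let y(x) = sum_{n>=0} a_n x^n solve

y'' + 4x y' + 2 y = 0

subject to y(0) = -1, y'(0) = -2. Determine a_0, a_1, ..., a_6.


Ansatz: y(x) = sum_{n>=0} a_n x^n, so y'(x) = sum_{n>=1} n a_n x^(n-1) and y''(x) = sum_{n>=2} n(n-1) a_n x^(n-2).
Substitute into P(x) y'' + Q(x) y' + R(x) y = 0 with P(x) = 1, Q(x) = 4x, R(x) = 2, and match powers of x.
Initial conditions: a_0 = -1, a_1 = -2.
Setting the coefficient of each power of x to zero and solving order by order (substituting the coefficients already found):
  x^0: 2 a_2 + 2 a_0 = 0  ->  2 a_2 = -2 a_0 = 2  ->  a_2 = 1
  x^1: 6 a_3 + 6 a_1 = 0  ->  6 a_3 = -6 a_1 = 12  ->  a_3 = 2
  x^2: 12 a_4 + 10 a_2 = 0  ->  12 a_4 = -10 a_2 = -10  ->  a_4 = -5/6
  x^3: 20 a_5 + 14 a_3 = 0  ->  20 a_5 = -14 a_3 = -28  ->  a_5 = -7/5
  x^4: 30 a_6 + 18 a_4 = 0  ->  30 a_6 = -18 a_4 = 15  ->  a_6 = 1/2
Truncated series: y(x) = -1 - 2 x + x^2 + 2 x^3 - (5/6) x^4 - (7/5) x^5 + (1/2) x^6 + O(x^7).

a_0 = -1; a_1 = -2; a_2 = 1; a_3 = 2; a_4 = -5/6; a_5 = -7/5; a_6 = 1/2


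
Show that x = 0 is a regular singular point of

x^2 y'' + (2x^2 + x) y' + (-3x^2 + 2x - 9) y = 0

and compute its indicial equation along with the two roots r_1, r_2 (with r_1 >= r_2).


Divide by x^2 to reach normal form y'' + P_1(x) y' + P_2(x) y = 0 with P_1(x) = 2 + 1/x and P_2(x) = -3 + 2/x - 9/x^2.
x = 0 is a singular point because the y'-coefficient 2 + 1/x has a pole at x = 0 and the y-coefficient -3 + 2/x - 9/x^2 has a pole at x = 0.
It is a regular singular point because x P_1(x) = p(x) = 2x + 1 and x^2 P_2(x) = q(x) = -3x^2 + 2x - 9 are polynomials, hence analytic at x = 0.
p(0) = 1,  q(0) = -9.
Indicial equation: r(r-1) + p(0) r + q(0) = 0, i.e. r^2 + (p(0) - 1) r + q(0) = 0, i.e. r^2 - 9 = 0.
Discriminant: (0)^2 - 4(-9) = 36, so r = (0 ± 6)/2.
Solving: r_1 = 3, r_2 = -3.

indicial: r^2 - 9 = 0; roots r_1 = 3, r_2 = -3


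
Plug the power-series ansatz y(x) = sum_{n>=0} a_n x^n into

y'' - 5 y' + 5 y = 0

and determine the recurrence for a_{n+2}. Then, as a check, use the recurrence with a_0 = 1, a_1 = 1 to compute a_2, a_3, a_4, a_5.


Substitute y = sum_n a_n x^n.
y''(x) has coefficient (n+2)(n+1) a_{n+2} at x^n;
-5 y'(x) has coefficient -5 (n+1) a_{n+1} at x^n;
5 y(x) has coefficient 5 a_n at x^n.
Matching x^n: (n+2)(n+1) a_{n+2} - 5 (n+1) a_{n+1} + 5 a_n = 0.
Thus a_{n+2} = [5 (n+1) a_{n+1} - 5 a_n] / ((n+1)(n+2)).

Check with a_0 = 1, a_1 = 1 (apply the recurrence for n = 0, 1, 2, 3): a_0 = 1, a_1 = 1, a_2 = 0, a_3 = -5/6, a_4 = -25/24, a_5 = -5/6.

a_(n+2) = [5 (n+1) a_(n+1) - 5 a_n] / ((n+1)(n+2)); check: a_0 = 1, a_1 = 1, a_2 = 0, a_3 = -5/6, a_4 = -25/24, a_5 = -5/6


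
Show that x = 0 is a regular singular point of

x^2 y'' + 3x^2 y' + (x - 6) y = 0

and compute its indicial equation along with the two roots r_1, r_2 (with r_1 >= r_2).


Divide by x^2 to reach normal form y'' + P_1(x) y' + P_2(x) y = 0 with P_1(x) = 3 and P_2(x) = 1/x - 6/x^2.
x = 0 is a singular point because the y-coefficient 1/x - 6/x^2 has a pole at x = 0.
It is a regular singular point because x P_1(x) = p(x) = 3x and x^2 P_2(x) = q(x) = x - 6 are polynomials, hence analytic at x = 0.
p(0) = 0,  q(0) = -6.
Indicial equation: r(r-1) + p(0) r + q(0) = 0, i.e. r^2 + (p(0) - 1) r + q(0) = 0, i.e. r^2 - 1 r - 6 = 0.
Discriminant: (-1)^2 - 4(-6) = 25, so r = (1 ± 5)/2.
Solving: r_1 = 3, r_2 = -2.

indicial: r^2 - 1 r - 6 = 0; roots r_1 = 3, r_2 = -2


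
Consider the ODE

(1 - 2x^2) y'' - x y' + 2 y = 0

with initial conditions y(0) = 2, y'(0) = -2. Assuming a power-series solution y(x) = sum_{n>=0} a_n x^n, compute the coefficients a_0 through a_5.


Ansatz: y(x) = sum_{n>=0} a_n x^n, so y'(x) = sum_{n>=1} n a_n x^(n-1) and y''(x) = sum_{n>=2} n(n-1) a_n x^(n-2).
Substitute into P(x) y'' + Q(x) y' + R(x) y = 0 with P(x) = 1 - 2x^2, Q(x) = -x, R(x) = 2, and match powers of x.
Initial conditions: a_0 = 2, a_1 = -2.
Setting the coefficient of each power of x to zero and solving order by order (substituting the coefficients already found):
  x^0: 2 a_2 + 2 a_0 = 0  ->  2 a_2 = -2 a_0 = -4  ->  a_2 = -2
  x^1: 6 a_3 + a_1 = 0  ->  6 a_3 = -a_1 = 2  ->  a_3 = 1/3
  x^2: 12 a_4 - 4 a_2 = 0  ->  12 a_4 = 4 a_2 = -8  ->  a_4 = -2/3
  x^3: 20 a_5 - 13 a_3 = 0  ->  20 a_5 = 13 a_3 = 13/3  ->  a_5 = 13/60
Truncated series: y(x) = 2 - 2 x - 2 x^2 + (1/3) x^3 - (2/3) x^4 + (13/60) x^5 + O(x^6).

a_0 = 2; a_1 = -2; a_2 = -2; a_3 = 1/3; a_4 = -2/3; a_5 = 13/60


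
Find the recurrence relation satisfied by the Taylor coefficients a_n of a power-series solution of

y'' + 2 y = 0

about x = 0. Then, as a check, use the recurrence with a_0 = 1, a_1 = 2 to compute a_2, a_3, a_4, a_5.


Substitute y = sum_n a_n x^n into y'' + (const) y = 0.
y''(x) = sum_{n>=0} (n+2)(n+1) a_{n+2} x^n.
The ODE becomes sum_n [(n+2)(n+1) a_{n+2} + 2 a_n] x^n = 0.
Setting each coefficient to zero gives the recurrence:
  (n+2)(n+1) a_{n+2} + 2 a_n = 0,
  a_{n+2} = -2 / ((n+1)(n+2)) a_n.

Check with a_0 = 1, a_1 = 2 (apply the recurrence for n = 0, 1, 2, 3): a_0 = 1, a_1 = 2, a_2 = -1, a_3 = -2/3, a_4 = 1/6, a_5 = 1/15.

a_{n+2} = -2/((n+1)(n+2)) * a_n; check: a_0 = 1, a_1 = 2, a_2 = -1, a_3 = -2/3, a_4 = 1/6, a_5 = 1/15


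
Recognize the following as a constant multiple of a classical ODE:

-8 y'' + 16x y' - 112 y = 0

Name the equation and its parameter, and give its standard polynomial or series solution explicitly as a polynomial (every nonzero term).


All three coefficients share the factor -8; dividing through by -8 gives  y'' - 2x y' + 14 y = 0.
This matches the Hermite equation y'' - 2x y' + 2n y = 0 with 2n = 14, so n = 7; the polynomial solution is H_7(x).
With y = sum_k a_k x^k, matching x^k gives (k+2)(k+1) a_{k+2} = 2(k - n) a_k = 2(k - 7) a_k. The right side vanishes at k = 7, so the series with the parity of 7 terminates at degree 7.
Standard normalization: leading coefficient of H_n is 2^n, so a_7 = 2^7 = 128. Work downward with a_k = (k+1)(k+2) a_{k+2} / (2(k - n)):
  a_5 = (6)(7)(128) / (2(5 - 7)) = 5376/(-4) = -1344
  a_3 = (4)(5)(-1344) / (2(3 - 7)) = -26880/(-8) = 3360
  a_1 = (2)(3)(3360) / (2(1 - 7)) = 20160/(-12) = -1680
Hence H_7(x) = 128 x^7 - 1344 x^5 + 3360 x^3 - 1680 x.

H_7(x); series = 128 x^7 - 1344 x^5 + 3360 x^3 - 1680 x


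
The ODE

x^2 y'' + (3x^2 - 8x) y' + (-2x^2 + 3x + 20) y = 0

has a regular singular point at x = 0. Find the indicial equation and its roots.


Divide by x^2 to reach normal form y'' + P_1(x) y' + P_2(x) y = 0 with P_1(x) = 3 - 8/x and P_2(x) = -2 + 3/x + 20/x^2.
x = 0 is a singular point because the y'-coefficient 3 - 8/x has a pole at x = 0 and the y-coefficient -2 + 3/x + 20/x^2 has a pole at x = 0.
It is a regular singular point because x P_1(x) = p(x) = 3x - 8 and x^2 P_2(x) = q(x) = -2x^2 + 3x + 20 are polynomials, hence analytic at x = 0.
p(0) = -8,  q(0) = 20.
Indicial equation: r(r-1) + p(0) r + q(0) = 0, i.e. r^2 + (p(0) - 1) r + q(0) = 0, i.e. r^2 - 9 r + 20 = 0.
Discriminant: (-9)^2 - 4(20) = 1, so r = (9 ± 1)/2.
Solving: r_1 = 5, r_2 = 4.

indicial: r^2 - 9 r + 20 = 0; roots r_1 = 5, r_2 = 4


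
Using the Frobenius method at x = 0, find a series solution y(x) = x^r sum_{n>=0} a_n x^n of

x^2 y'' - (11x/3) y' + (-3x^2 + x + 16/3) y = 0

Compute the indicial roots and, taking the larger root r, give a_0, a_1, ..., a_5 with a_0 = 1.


Write in Frobenius form y'' + (p(x)/x) y' + (q(x)/x^2) y = 0:
  p(x) = -11/3,  q(x) = -3x^2 + x + 16/3.
Indicial equation: r(r-1) + (-11/3) r + (16/3) = 0 -> roots r_1 = 8/3, r_2 = 2.
Take r = r_1 = 8/3. Let y(x) = x^r sum_{n>=0} a_n x^n with a_0 = 1.
Substitute y = x^r sum a_n x^n and match x^{r+n}. The recurrence is
  D(n) a_n + 1 a_{n-1} - 3 a_{n-2} = 0,  where D(n) = (r+n)(r+n-1) + (-11/3)(r+n) + (16/3).
  a_n = [-1 a_{n-1} + 3 a_{n-2}] / D(n).
Since the indicial polynomial factors as (r - r_1)(r - r_2), D(n) = (r_1 + n - r_1)(r_1 + n - r_2) = n(n + 2/3).
Evaluating step by step (a_0 = 1):
  n = 1: D(1) = 1(1 + 2/3) = 5/3; numerator = -1(1) = -1; a_1 = (-1)/(5/3) = -3/5
  n = 2: D(2) = 2(2 + 2/3) = 16/3; numerator = -1(-3/5) + 3(1) = 18/5; a_2 = (18/5)/(16/3) = 27/40
  n = 3: D(3) = 3(3 + 2/3) = 11; numerator = -1(27/40) + 3(-3/5) = -99/40; a_3 = (-99/40)/(11) = -9/40
  n = 4: D(4) = 4(4 + 2/3) = 56/3; numerator = -1(-9/40) + 3(27/40) = 9/4; a_4 = (9/4)/(56/3) = 27/224
  n = 5: D(5) = 5(5 + 2/3) = 85/3; numerator = -1(27/224) + 3(-9/40) = -891/1120; a_5 = (-891/1120)/(85/3) = -2673/95200

r = 8/3; a_0 = 1; a_1 = -3/5; a_2 = 27/40; a_3 = -9/40; a_4 = 27/224; a_5 = -2673/95200


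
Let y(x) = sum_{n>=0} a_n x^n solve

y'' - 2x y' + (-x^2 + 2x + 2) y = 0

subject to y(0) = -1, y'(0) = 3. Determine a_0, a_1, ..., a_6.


Ansatz: y(x) = sum_{n>=0} a_n x^n, so y'(x) = sum_{n>=1} n a_n x^(n-1) and y''(x) = sum_{n>=2} n(n-1) a_n x^(n-2).
Substitute into P(x) y'' + Q(x) y' + R(x) y = 0 with P(x) = 1, Q(x) = -2x, R(x) = -x^2 + 2x + 2, and match powers of x.
Initial conditions: a_0 = -1, a_1 = 3.
Setting the coefficient of each power of x to zero and solving order by order (substituting the coefficients already found):
  x^0: 2 a_2 + 2 a_0 = 0  ->  2 a_2 = -2 a_0 = 2  ->  a_2 = 1
  x^1: 6 a_3 + 2 a_0 = 0  ->  6 a_3 = -2 a_0 = 2  ->  a_3 = 1/3
  x^2: 12 a_4 - 2 a_2 + 2 a_1 - a_0 = 0  ->  12 a_4 = 2 a_2 - 2 a_1 + a_0 = -5  ->  a_4 = -5/12
  x^3: 20 a_5 - 4 a_3 + 2 a_2 - a_1 = 0  ->  20 a_5 = 4 a_3 - 2 a_2 + a_1 = 7/3  ->  a_5 = 7/60
  x^4: 30 a_6 - 6 a_4 + 2 a_3 - a_2 = 0  ->  30 a_6 = 6 a_4 - 2 a_3 + a_2 = -13/6  ->  a_6 = -13/180
Truncated series: y(x) = -1 + 3 x + x^2 + (1/3) x^3 - (5/12) x^4 + (7/60) x^5 - (13/180) x^6 + O(x^7).

a_0 = -1; a_1 = 3; a_2 = 1; a_3 = 1/3; a_4 = -5/12; a_5 = 7/60; a_6 = -13/180


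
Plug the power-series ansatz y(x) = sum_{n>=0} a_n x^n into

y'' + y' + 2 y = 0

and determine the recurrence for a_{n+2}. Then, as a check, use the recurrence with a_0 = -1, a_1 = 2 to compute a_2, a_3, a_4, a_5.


Substitute y = sum_n a_n x^n.
y''(x) has coefficient (n+2)(n+1) a_{n+2} at x^n;
y'(x) has coefficient (n+1) a_{n+1} at x^n;
2 y(x) has coefficient 2 a_n at x^n.
Matching x^n: (n+2)(n+1) a_{n+2} + (n+1) a_{n+1} + 2 a_n = 0.
Thus a_{n+2} = [-(n+1) a_{n+1} - 2 a_n] / ((n+1)(n+2)).

Check with a_0 = -1, a_1 = 2 (apply the recurrence for n = 0, 1, 2, 3): a_0 = -1, a_1 = 2, a_2 = 0, a_3 = -2/3, a_4 = 1/6, a_5 = 1/30.

a_(n+2) = [-(n+1) a_(n+1) - 2 a_n] / ((n+1)(n+2)); check: a_0 = -1, a_1 = 2, a_2 = 0, a_3 = -2/3, a_4 = 1/6, a_5 = 1/30


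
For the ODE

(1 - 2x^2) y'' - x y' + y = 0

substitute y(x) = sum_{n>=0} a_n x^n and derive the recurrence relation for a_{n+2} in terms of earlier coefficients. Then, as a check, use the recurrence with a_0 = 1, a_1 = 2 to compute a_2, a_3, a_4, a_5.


Substitute y = sum_n a_n x^n.
(1 - 2 x^2) y'' contributes (n+2)(n+1) a_{n+2} - 2 n(n-1) a_n at x^n.
-x y'(x) contributes -n a_n at x^n.
y(x) contributes 1 a_n at x^n.
Matching x^n: (n+2)(n+1) a_{n+2} + (-2 n(n-1) - n + 1) a_n = 0.
Thus a_{n+2} = (2 n(n-1) + n - 1) / ((n+1)(n+2)) * a_n.

Check with a_0 = 1, a_1 = 2 (apply the recurrence for n = 0, 1, 2, 3): a_0 = 1, a_1 = 2, a_2 = -1/2, a_3 = 0, a_4 = -5/24, a_5 = 0.

a_(n+2) = (2 n(n-1) + n - 1) / ((n+1)(n+2)) * a_n; check: a_0 = 1, a_1 = 2, a_2 = -1/2, a_3 = 0, a_4 = -5/24, a_5 = 0


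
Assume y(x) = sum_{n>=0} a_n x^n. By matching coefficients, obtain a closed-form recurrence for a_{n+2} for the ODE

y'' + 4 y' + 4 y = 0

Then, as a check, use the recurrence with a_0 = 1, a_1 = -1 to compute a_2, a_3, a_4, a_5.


Substitute y = sum_n a_n x^n.
y''(x) has coefficient (n+2)(n+1) a_{n+2} at x^n;
4 y'(x) has coefficient 4 (n+1) a_{n+1} at x^n;
4 y(x) has coefficient 4 a_n at x^n.
Matching x^n: (n+2)(n+1) a_{n+2} + 4 (n+1) a_{n+1} + 4 a_n = 0.
Thus a_{n+2} = [-4 (n+1) a_{n+1} - 4 a_n] / ((n+1)(n+2)).

Check with a_0 = 1, a_1 = -1 (apply the recurrence for n = 0, 1, 2, 3): a_0 = 1, a_1 = -1, a_2 = 0, a_3 = 2/3, a_4 = -2/3, a_5 = 2/5.

a_(n+2) = [-4 (n+1) a_(n+1) - 4 a_n] / ((n+1)(n+2)); check: a_0 = 1, a_1 = -1, a_2 = 0, a_3 = 2/3, a_4 = -2/3, a_5 = 2/5
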